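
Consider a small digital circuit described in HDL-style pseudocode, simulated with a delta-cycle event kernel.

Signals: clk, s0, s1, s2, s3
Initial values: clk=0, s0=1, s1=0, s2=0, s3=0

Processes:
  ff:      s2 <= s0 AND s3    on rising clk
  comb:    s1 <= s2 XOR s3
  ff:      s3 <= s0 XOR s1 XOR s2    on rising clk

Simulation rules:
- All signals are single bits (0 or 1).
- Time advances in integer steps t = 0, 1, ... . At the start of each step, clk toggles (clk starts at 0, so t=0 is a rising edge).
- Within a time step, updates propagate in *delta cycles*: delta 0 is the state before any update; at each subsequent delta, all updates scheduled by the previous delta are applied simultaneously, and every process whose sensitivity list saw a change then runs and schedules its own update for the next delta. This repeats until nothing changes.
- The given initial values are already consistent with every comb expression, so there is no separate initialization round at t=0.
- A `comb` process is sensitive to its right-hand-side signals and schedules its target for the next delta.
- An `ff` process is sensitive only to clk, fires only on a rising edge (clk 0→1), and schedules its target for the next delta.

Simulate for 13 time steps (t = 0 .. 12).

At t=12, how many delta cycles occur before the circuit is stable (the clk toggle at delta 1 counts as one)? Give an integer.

2

[bits: s1,clk,s0,s2,s3]
t=0: Δ0=00100 Δ1=01100 Δ2=01101 Δ3=11101 | 3Δ
t=1: Δ0=11101 Δ1=10101 | 1Δ
t=2: Δ0=10101 Δ1=11101 Δ2=11110 | 2Δ
t=3: Δ0=11110 Δ1=10110 | 1Δ
t=4: Δ0=10110 Δ1=11110 Δ2=11101 | 2Δ
t=5: Δ0=11101 Δ1=10101 | 1Δ
t=6: Δ0=10101 Δ1=11101 Δ2=11110 | 2Δ
t=7: Δ0=11110 Δ1=10110 | 1Δ
t=8: Δ0=10110 Δ1=11110 Δ2=11101 | 2Δ
t=9: Δ0=11101 Δ1=10101 | 1Δ
t=10: Δ0=10101 Δ1=11101 Δ2=11110 | 2Δ
t=11: Δ0=11110 Δ1=10110 | 1Δ
t=12: Δ0=10110 Δ1=11110 Δ2=11101 | 2Δ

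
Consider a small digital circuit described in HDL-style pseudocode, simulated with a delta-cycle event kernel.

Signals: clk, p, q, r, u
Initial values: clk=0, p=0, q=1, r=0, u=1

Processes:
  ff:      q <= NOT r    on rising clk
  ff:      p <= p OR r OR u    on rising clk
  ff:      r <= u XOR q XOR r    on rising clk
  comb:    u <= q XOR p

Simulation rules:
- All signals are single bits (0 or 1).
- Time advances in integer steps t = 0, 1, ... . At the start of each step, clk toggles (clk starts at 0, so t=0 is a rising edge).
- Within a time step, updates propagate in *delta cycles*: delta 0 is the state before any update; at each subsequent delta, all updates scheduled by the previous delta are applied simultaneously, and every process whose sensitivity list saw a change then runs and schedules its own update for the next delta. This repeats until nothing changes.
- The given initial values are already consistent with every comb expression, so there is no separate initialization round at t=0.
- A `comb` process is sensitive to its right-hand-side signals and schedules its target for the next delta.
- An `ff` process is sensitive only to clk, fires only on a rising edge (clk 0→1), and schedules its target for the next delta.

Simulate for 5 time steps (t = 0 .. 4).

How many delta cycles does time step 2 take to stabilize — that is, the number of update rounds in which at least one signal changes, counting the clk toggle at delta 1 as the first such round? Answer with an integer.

2

t0.Δ0 r=0 q=1 p=0 clk=0 u=1
t0.Δ1 r=0 q=1 p=0 clk=1 u=1
t0.Δ2 r=0 q=1 p=1 clk=1 u=1
t0.Δ3 r=0 q=1 p=1 clk=1 u=0
t1.Δ0 r=0 q=1 p=1 clk=1 u=0
t1.Δ1 r=0 q=1 p=1 clk=0 u=0
t2.Δ0 r=0 q=1 p=1 clk=0 u=0
t2.Δ1 r=0 q=1 p=1 clk=1 u=0
t2.Δ2 r=1 q=1 p=1 clk=1 u=0
t3.Δ0 r=1 q=1 p=1 clk=1 u=0
t3.Δ1 r=1 q=1 p=1 clk=0 u=0
t4.Δ0 r=1 q=1 p=1 clk=0 u=0
t4.Δ1 r=1 q=1 p=1 clk=1 u=0
t4.Δ2 r=0 q=0 p=1 clk=1 u=0
t4.Δ3 r=0 q=0 p=1 clk=1 u=1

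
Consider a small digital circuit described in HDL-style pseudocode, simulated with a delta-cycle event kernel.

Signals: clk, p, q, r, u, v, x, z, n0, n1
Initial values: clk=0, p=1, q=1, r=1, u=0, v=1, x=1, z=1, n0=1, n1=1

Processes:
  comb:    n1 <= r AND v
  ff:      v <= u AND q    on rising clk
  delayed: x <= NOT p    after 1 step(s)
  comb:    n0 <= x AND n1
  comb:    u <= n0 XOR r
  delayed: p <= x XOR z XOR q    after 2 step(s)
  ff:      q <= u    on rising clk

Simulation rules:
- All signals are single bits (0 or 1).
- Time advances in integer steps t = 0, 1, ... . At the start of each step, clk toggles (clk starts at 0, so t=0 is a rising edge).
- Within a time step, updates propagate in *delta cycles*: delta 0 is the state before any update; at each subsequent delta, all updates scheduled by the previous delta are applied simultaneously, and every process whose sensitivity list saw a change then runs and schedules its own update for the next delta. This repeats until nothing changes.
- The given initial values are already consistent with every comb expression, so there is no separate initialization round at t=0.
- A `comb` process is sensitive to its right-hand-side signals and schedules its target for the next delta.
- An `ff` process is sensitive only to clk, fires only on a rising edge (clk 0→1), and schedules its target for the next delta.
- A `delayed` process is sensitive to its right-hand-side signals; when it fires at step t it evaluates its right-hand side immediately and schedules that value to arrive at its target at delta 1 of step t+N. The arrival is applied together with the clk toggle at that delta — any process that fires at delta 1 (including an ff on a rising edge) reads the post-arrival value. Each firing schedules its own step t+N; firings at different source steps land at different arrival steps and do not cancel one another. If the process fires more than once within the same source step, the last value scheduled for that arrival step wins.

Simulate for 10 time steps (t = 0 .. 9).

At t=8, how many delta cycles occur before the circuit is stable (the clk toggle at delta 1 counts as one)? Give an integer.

3

[bits: clk,n1,z,p,x,n0,q,r,u,v]
t=0: Δ0=0111111101 Δ1=1111111101 Δ2=1111110100 Δ3=1011110100 Δ4=1011100100 Δ5=1011100110 | 5Δ
t=1: Δ0=1011100110 Δ1=0011100110 | 1Δ
t=2: Δ0=0011100110 Δ1=1010100110 Δ2=1010101110 | 2Δ
t=3: Δ0=1010101110 Δ1=0010101110 | 1Δ
t=4: Δ0=0010101110 Δ1=1011101110 Δ2=1011101111 Δ3=1111101111 Δ4=1111111111 Δ5=1111111101 | 5Δ
t=5: Δ0=1111111101 Δ1=0111011101 Δ2=0111001101 Δ3=0111001111 | 3Δ
t=6: Δ0=0111001111 Δ1=1111001111 | 1Δ
t=7: Δ0=1111001111 Δ1=0110001111 | 1Δ
t=8: Δ0=0110001111 Δ1=1110101111 Δ2=1110111111 Δ3=1110111101 | 3Δ
t=9: Δ0=1110111101 Δ1=0110111101 | 1Δ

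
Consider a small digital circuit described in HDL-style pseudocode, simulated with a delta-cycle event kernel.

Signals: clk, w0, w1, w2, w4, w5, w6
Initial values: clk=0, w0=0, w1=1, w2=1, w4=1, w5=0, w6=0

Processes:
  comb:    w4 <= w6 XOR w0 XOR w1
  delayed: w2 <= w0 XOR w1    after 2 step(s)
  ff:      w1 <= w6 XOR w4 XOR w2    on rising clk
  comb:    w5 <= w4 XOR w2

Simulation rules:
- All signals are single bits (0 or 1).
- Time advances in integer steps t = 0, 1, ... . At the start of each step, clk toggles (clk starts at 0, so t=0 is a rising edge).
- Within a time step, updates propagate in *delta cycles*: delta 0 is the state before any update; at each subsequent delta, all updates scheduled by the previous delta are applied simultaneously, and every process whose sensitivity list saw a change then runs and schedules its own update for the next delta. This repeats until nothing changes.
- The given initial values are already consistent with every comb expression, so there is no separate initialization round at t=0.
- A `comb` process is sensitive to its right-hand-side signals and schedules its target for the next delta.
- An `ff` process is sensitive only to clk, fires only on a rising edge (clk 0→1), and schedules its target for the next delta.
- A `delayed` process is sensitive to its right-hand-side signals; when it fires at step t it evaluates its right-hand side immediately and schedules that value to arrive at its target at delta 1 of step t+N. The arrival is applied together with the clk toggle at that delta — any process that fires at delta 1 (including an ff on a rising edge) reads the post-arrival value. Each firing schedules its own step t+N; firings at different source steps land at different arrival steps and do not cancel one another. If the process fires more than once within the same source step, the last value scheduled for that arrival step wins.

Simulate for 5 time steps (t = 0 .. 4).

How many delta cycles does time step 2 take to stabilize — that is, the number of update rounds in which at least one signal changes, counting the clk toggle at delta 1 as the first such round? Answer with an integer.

2

t=0 Δ0: w4=1 w2=1 w0=0 w1=1 w6=0 w5=0 clk=0
  Δ1: clk:0→1
  Δ2: w1:1→0
  Δ3: w4:1→0
  Δ4: w5:0→1
  (4Δ to stable)
t=1 Δ0: w4=0 w2=1 w0=0 w1=0 w6=0 w5=1 clk=1
  Δ1: clk:1→0
  (1Δ to stable)
t=2 Δ0: w4=0 w2=1 w0=0 w1=0 w6=0 w5=1 clk=0
  Δ1: w2:1→0, clk:0→1
  Δ2: w5:1→0
  (2Δ to stable)
t=3 Δ0: w4=0 w2=0 w0=0 w1=0 w6=0 w5=0 clk=1
  Δ1: clk:1→0
  (1Δ to stable)
t=4 Δ0: w4=0 w2=0 w0=0 w1=0 w6=0 w5=0 clk=0
  Δ1: clk:0→1
  (1Δ to stable)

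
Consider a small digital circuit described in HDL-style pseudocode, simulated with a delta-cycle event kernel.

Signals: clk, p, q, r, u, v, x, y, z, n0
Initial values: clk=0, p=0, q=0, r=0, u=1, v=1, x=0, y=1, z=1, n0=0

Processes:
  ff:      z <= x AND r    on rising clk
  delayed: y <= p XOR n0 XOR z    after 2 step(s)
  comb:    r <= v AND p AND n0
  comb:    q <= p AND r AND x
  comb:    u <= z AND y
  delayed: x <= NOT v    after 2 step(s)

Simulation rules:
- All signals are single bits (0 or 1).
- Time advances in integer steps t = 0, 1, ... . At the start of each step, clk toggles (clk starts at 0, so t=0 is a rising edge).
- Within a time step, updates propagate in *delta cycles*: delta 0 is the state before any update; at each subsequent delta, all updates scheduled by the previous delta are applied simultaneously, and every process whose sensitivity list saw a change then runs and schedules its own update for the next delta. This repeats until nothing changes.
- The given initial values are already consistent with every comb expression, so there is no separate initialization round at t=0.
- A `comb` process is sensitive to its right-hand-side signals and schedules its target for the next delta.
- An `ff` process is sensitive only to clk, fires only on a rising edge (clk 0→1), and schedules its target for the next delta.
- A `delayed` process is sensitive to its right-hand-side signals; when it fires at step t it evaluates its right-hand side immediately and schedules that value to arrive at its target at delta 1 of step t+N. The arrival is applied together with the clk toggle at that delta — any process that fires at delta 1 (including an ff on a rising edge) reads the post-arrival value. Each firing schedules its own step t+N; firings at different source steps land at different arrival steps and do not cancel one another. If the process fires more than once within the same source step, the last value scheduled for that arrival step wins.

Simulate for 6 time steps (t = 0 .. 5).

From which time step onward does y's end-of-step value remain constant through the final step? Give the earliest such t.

2

t0.Δ0 x=0 u=1 y=1 q=0 v=1 clk=0 n0=0 p=0 z=1 r=0
t0.Δ1 x=0 u=1 y=1 q=0 v=1 clk=1 n0=0 p=0 z=1 r=0
t0.Δ2 x=0 u=1 y=1 q=0 v=1 clk=1 n0=0 p=0 z=0 r=0
t0.Δ3 x=0 u=0 y=1 q=0 v=1 clk=1 n0=0 p=0 z=0 r=0
t1.Δ0 x=0 u=0 y=1 q=0 v=1 clk=1 n0=0 p=0 z=0 r=0
t1.Δ1 x=0 u=0 y=1 q=0 v=1 clk=0 n0=0 p=0 z=0 r=0
t2.Δ0 x=0 u=0 y=1 q=0 v=1 clk=0 n0=0 p=0 z=0 r=0
t2.Δ1 x=0 u=0 y=0 q=0 v=1 clk=1 n0=0 p=0 z=0 r=0
t3.Δ0 x=0 u=0 y=0 q=0 v=1 clk=1 n0=0 p=0 z=0 r=0
t3.Δ1 x=0 u=0 y=0 q=0 v=1 clk=0 n0=0 p=0 z=0 r=0
t4.Δ0 x=0 u=0 y=0 q=0 v=1 clk=0 n0=0 p=0 z=0 r=0
t4.Δ1 x=0 u=0 y=0 q=0 v=1 clk=1 n0=0 p=0 z=0 r=0
t5.Δ0 x=0 u=0 y=0 q=0 v=1 clk=1 n0=0 p=0 z=0 r=0
t5.Δ1 x=0 u=0 y=0 q=0 v=1 clk=0 n0=0 p=0 z=0 r=0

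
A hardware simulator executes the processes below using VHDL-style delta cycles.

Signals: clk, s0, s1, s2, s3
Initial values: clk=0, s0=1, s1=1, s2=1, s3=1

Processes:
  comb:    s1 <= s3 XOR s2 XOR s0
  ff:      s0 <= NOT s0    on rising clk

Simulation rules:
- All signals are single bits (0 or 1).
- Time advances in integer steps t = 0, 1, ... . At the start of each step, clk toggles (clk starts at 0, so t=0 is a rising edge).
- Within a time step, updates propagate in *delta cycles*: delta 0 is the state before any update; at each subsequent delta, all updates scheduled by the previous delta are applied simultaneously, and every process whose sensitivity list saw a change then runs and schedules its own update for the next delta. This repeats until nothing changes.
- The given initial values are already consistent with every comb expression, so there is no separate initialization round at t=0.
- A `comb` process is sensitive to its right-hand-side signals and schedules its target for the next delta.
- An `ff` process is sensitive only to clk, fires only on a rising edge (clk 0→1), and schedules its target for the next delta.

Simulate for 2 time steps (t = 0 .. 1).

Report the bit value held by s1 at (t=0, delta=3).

t0.Δ0 s0=1 s2=1 s3=1 s1=1 clk=0
t0.Δ1 s0=1 s2=1 s3=1 s1=1 clk=1
t0.Δ2 s0=0 s2=1 s3=1 s1=1 clk=1
t0.Δ3 s0=0 s2=1 s3=1 s1=0 clk=1
t1.Δ0 s0=0 s2=1 s3=1 s1=0 clk=1
t1.Δ1 s0=0 s2=1 s3=1 s1=0 clk=0

0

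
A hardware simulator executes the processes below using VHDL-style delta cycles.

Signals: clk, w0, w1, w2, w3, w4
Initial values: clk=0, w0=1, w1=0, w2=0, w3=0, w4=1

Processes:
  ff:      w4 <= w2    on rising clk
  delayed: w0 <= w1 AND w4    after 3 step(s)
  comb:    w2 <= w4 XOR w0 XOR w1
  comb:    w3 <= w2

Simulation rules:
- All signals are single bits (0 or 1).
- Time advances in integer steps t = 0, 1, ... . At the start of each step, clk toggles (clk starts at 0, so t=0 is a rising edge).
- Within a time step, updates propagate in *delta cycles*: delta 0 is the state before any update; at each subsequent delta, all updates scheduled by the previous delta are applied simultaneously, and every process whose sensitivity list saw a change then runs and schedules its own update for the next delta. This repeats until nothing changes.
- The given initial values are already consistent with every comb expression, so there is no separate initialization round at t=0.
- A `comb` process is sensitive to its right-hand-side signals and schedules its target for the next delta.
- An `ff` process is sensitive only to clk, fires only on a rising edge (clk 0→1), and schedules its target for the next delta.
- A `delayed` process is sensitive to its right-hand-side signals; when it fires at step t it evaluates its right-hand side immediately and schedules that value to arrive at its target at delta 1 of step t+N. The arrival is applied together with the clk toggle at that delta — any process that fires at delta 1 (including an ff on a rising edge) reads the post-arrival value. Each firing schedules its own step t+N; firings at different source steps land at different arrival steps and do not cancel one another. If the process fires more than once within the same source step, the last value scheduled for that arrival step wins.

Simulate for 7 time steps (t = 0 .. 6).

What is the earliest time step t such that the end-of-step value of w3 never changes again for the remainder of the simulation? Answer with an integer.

3

t0.Δ0 w2=0 w1=0 w3=0 w0=1 clk=0 w4=1
t0.Δ1 w2=0 w1=0 w3=0 w0=1 clk=1 w4=1
t0.Δ2 w2=0 w1=0 w3=0 w0=1 clk=1 w4=0
t0.Δ3 w2=1 w1=0 w3=0 w0=1 clk=1 w4=0
t0.Δ4 w2=1 w1=0 w3=1 w0=1 clk=1 w4=0
t1.Δ0 w2=1 w1=0 w3=1 w0=1 clk=1 w4=0
t1.Δ1 w2=1 w1=0 w3=1 w0=1 clk=0 w4=0
t2.Δ0 w2=1 w1=0 w3=1 w0=1 clk=0 w4=0
t2.Δ1 w2=1 w1=0 w3=1 w0=1 clk=1 w4=0
t2.Δ2 w2=1 w1=0 w3=1 w0=1 clk=1 w4=1
t2.Δ3 w2=0 w1=0 w3=1 w0=1 clk=1 w4=1
t2.Δ4 w2=0 w1=0 w3=0 w0=1 clk=1 w4=1
t3.Δ0 w2=0 w1=0 w3=0 w0=1 clk=1 w4=1
t3.Δ1 w2=0 w1=0 w3=0 w0=0 clk=0 w4=1
t3.Δ2 w2=1 w1=0 w3=0 w0=0 clk=0 w4=1
t3.Δ3 w2=1 w1=0 w3=1 w0=0 clk=0 w4=1
t4.Δ0 w2=1 w1=0 w3=1 w0=0 clk=0 w4=1
t4.Δ1 w2=1 w1=0 w3=1 w0=0 clk=1 w4=1
t5.Δ0 w2=1 w1=0 w3=1 w0=0 clk=1 w4=1
t5.Δ1 w2=1 w1=0 w3=1 w0=0 clk=0 w4=1
t6.Δ0 w2=1 w1=0 w3=1 w0=0 clk=0 w4=1
t6.Δ1 w2=1 w1=0 w3=1 w0=0 clk=1 w4=1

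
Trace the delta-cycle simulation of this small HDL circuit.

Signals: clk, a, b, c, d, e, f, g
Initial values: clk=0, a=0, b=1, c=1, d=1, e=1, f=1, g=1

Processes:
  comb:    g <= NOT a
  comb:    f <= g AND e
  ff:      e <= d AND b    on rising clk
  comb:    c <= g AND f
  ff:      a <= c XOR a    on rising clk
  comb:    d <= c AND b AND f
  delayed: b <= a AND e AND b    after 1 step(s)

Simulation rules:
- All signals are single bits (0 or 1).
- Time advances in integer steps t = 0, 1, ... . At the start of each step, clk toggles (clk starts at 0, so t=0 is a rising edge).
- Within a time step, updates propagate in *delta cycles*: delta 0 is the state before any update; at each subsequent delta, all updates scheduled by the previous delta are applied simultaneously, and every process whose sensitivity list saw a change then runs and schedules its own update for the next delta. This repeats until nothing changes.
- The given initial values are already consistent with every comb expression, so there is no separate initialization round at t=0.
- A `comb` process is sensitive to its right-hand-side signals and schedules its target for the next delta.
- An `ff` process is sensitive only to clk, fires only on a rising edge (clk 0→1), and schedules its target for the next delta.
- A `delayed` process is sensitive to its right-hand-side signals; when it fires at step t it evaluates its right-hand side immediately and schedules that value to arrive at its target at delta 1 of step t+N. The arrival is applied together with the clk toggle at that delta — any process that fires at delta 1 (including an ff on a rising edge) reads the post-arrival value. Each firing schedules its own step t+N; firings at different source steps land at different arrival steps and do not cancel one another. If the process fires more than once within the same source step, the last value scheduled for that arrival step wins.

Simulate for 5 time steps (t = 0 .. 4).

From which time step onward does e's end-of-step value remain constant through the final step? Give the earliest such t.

t=0 Δ0: d=1 e=1 c=1 clk=0 g=1 f=1 a=0 b=1
  Δ1: clk:0→1
  Δ2: a:0→1
  Δ3: g:1→0
  Δ4: c:1→0, f:1→0
  Δ5: d:1→0
  (5Δ to stable)
t=1 Δ0: d=0 e=1 c=0 clk=1 g=0 f=0 a=1 b=1
  Δ1: clk:1→0
  (1Δ to stable)
t=2 Δ0: d=0 e=1 c=0 clk=0 g=0 f=0 a=1 b=1
  Δ1: clk:0→1
  Δ2: e:1→0
  (2Δ to stable)
t=3 Δ0: d=0 e=0 c=0 clk=1 g=0 f=0 a=1 b=1
  Δ1: clk:1→0, b:1→0
  (1Δ to stable)
t=4 Δ0: d=0 e=0 c=0 clk=0 g=0 f=0 a=1 b=0
  Δ1: clk:0→1
  (1Δ to stable)

2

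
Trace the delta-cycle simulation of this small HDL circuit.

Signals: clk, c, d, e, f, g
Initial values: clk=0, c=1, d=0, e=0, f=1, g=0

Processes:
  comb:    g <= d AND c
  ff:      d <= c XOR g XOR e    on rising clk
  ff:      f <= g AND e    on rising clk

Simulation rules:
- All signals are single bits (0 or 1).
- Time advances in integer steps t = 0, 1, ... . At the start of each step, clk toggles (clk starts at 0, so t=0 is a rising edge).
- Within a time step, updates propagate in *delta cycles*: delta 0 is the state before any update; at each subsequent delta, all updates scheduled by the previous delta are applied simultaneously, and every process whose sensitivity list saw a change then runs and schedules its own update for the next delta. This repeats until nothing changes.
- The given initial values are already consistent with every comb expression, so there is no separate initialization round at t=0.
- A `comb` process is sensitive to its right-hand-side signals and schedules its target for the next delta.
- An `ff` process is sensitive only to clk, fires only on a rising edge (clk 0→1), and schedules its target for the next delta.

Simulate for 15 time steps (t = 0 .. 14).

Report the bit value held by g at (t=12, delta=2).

[bits: f,d,e,c,g,clk]
t=0: Δ0=100100 Δ1=100101 Δ2=010101 Δ3=010111 | 3Δ
t=1: Δ0=010111 Δ1=010110 | 1Δ
t=2: Δ0=010110 Δ1=010111 Δ2=000111 Δ3=000101 | 3Δ
t=3: Δ0=000101 Δ1=000100 | 1Δ
t=4: Δ0=000100 Δ1=000101 Δ2=010101 Δ3=010111 | 3Δ
t=5: Δ0=010111 Δ1=010110 | 1Δ
t=6: Δ0=010110 Δ1=010111 Δ2=000111 Δ3=000101 | 3Δ
t=7: Δ0=000101 Δ1=000100 | 1Δ
t=8: Δ0=000100 Δ1=000101 Δ2=010101 Δ3=010111 | 3Δ
t=9: Δ0=010111 Δ1=010110 | 1Δ
t=10: Δ0=010110 Δ1=010111 Δ2=000111 Δ3=000101 | 3Δ
t=11: Δ0=000101 Δ1=000100 | 1Δ
t=12: Δ0=000100 Δ1=000101 Δ2=010101 Δ3=010111 | 3Δ
t=13: Δ0=010111 Δ1=010110 | 1Δ
t=14: Δ0=010110 Δ1=010111 Δ2=000111 Δ3=000101 | 3Δ

0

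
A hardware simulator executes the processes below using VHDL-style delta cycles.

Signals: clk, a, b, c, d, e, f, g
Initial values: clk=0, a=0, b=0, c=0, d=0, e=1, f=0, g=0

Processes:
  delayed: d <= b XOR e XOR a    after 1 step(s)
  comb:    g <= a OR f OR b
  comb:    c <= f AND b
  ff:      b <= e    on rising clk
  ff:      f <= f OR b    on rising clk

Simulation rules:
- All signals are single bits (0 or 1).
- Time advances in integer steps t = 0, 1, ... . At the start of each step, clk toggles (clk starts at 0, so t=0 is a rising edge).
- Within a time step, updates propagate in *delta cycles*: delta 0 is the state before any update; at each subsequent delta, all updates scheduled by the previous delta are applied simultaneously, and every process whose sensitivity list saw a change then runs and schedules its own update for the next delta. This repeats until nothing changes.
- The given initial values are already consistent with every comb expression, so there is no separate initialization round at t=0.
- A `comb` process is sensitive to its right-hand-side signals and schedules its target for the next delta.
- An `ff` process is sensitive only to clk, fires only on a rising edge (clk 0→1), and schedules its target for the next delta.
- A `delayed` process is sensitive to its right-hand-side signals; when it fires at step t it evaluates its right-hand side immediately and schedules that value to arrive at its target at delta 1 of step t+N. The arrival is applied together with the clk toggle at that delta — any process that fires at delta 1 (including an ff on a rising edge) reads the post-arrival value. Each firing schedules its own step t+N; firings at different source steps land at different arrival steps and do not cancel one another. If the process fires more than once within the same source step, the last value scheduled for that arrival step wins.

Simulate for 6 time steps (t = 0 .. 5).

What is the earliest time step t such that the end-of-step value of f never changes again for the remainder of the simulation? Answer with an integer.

2

t=0 Δ0: clk=0 e=1 b=0 a=0 g=0 c=0 f=0 d=0
  Δ1: clk:0→1
  Δ2: b:0→1
  Δ3: g:0→1
  (3Δ to stable)
t=1 Δ0: clk=1 e=1 b=1 a=0 g=1 c=0 f=0 d=0
  Δ1: clk:1→0
  (1Δ to stable)
t=2 Δ0: clk=0 e=1 b=1 a=0 g=1 c=0 f=0 d=0
  Δ1: clk:0→1
  Δ2: f:0→1
  Δ3: c:0→1
  (3Δ to stable)
t=3 Δ0: clk=1 e=1 b=1 a=0 g=1 c=1 f=1 d=0
  Δ1: clk:1→0
  (1Δ to stable)
t=4 Δ0: clk=0 e=1 b=1 a=0 g=1 c=1 f=1 d=0
  Δ1: clk:0→1
  (1Δ to stable)
t=5 Δ0: clk=1 e=1 b=1 a=0 g=1 c=1 f=1 d=0
  Δ1: clk:1→0
  (1Δ to stable)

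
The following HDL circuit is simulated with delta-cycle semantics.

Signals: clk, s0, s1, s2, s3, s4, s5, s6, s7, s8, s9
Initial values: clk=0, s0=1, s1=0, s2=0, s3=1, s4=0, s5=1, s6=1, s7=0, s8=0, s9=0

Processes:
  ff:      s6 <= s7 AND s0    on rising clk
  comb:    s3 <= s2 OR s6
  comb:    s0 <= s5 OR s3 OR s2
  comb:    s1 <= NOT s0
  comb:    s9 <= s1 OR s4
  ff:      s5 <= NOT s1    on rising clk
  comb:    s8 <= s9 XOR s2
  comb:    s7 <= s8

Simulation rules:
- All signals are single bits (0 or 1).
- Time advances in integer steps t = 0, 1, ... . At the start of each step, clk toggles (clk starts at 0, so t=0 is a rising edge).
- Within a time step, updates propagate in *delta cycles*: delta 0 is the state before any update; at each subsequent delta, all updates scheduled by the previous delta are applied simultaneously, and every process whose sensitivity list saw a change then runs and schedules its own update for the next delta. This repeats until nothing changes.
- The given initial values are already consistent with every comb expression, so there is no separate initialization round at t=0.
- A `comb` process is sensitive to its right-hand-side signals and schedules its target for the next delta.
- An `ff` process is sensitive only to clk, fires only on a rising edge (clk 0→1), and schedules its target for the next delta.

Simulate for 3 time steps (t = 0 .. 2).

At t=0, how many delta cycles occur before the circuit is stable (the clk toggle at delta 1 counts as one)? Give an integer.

3

t=0 Δ0: s9=0 s7=0 s5=1 s1=0 s0=1 s6=1 clk=0 s8=0 s3=1 s4=0 s2=0
  Δ1: clk:0→1
  Δ2: s6:1→0
  Δ3: s3:1→0
  (3Δ to stable)
t=1 Δ0: s9=0 s7=0 s5=1 s1=0 s0=1 s6=0 clk=1 s8=0 s3=0 s4=0 s2=0
  Δ1: clk:1→0
  (1Δ to stable)
t=2 Δ0: s9=0 s7=0 s5=1 s1=0 s0=1 s6=0 clk=0 s8=0 s3=0 s4=0 s2=0
  Δ1: clk:0→1
  (1Δ to stable)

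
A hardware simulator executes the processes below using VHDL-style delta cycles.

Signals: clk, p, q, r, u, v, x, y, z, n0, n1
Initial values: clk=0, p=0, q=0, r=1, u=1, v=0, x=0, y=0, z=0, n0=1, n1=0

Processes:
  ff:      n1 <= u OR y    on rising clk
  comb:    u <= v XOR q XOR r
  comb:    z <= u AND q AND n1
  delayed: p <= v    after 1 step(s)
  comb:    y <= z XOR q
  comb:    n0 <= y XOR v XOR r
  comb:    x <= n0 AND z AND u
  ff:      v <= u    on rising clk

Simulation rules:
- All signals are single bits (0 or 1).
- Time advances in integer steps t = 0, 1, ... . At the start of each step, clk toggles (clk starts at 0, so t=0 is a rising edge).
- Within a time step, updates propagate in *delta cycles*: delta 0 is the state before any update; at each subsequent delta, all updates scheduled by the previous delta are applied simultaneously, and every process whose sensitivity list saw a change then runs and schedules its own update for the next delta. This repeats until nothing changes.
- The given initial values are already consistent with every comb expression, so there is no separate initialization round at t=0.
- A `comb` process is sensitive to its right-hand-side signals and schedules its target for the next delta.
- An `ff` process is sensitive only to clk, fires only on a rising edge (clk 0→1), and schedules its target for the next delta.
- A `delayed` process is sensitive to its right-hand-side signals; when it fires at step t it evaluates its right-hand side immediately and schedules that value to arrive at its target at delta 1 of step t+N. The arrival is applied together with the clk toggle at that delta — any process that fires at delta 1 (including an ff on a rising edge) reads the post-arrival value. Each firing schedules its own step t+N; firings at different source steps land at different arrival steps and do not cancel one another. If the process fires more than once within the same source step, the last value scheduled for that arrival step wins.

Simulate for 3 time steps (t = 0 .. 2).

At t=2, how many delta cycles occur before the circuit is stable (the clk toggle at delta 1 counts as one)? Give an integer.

[bits: v,clk,r,p,q,u,n0,x,z,y,n1]
t=0: Δ0=00100110000 Δ1=01100110000 Δ2=11100110001 Δ3=11100000001 | 3Δ
t=1: Δ0=11100000001 Δ1=10110000001 | 1Δ
t=2: Δ0=10110000001 Δ1=11110000001 Δ2=01110000000 Δ3=01110110000 | 3Δ

3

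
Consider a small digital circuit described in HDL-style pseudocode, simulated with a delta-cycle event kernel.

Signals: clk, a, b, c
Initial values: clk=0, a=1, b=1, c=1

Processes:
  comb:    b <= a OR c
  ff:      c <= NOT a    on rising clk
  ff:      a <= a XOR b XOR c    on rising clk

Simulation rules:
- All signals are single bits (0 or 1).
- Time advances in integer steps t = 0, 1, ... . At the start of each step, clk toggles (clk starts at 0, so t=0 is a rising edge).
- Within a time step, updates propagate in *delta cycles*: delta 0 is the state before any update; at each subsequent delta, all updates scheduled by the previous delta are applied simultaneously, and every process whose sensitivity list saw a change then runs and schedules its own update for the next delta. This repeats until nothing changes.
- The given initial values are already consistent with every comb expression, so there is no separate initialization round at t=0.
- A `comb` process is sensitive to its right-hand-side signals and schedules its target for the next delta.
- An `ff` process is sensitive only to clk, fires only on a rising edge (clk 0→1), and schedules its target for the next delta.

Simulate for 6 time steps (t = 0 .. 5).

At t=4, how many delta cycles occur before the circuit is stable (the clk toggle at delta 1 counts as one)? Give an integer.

[bits: clk,b,c,a]
t=0: Δ0=0111 Δ1=1111 Δ2=1101 | 2Δ
t=1: Δ0=1101 Δ1=0101 | 1Δ
t=2: Δ0=0101 Δ1=1101 Δ2=1100 Δ3=1000 | 3Δ
t=3: Δ0=1000 Δ1=0000 | 1Δ
t=4: Δ0=0000 Δ1=1000 Δ2=1010 Δ3=1110 | 3Δ
t=5: Δ0=1110 Δ1=0110 | 1Δ

3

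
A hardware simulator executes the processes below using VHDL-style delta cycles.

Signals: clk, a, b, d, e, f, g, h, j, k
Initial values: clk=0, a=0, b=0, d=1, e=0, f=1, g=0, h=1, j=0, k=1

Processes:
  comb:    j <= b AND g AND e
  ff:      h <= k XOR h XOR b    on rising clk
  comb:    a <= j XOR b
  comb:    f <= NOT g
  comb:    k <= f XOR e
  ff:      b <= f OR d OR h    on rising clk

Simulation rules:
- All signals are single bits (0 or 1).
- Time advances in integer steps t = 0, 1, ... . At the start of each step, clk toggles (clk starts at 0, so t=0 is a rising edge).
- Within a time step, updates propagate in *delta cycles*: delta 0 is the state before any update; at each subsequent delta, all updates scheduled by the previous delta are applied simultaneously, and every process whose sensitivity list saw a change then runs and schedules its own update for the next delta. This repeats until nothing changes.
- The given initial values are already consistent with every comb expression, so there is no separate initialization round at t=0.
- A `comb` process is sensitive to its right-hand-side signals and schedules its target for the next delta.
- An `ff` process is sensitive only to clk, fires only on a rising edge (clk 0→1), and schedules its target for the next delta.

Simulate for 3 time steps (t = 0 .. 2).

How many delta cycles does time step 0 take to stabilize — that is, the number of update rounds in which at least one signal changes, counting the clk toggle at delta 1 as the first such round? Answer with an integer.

3

t0.Δ0 g=0 j=0 clk=0 b=0 h=1 f=1 e=0 a=0 k=1 d=1
t0.Δ1 g=0 j=0 clk=1 b=0 h=1 f=1 e=0 a=0 k=1 d=1
t0.Δ2 g=0 j=0 clk=1 b=1 h=0 f=1 e=0 a=0 k=1 d=1
t0.Δ3 g=0 j=0 clk=1 b=1 h=0 f=1 e=0 a=1 k=1 d=1
t1.Δ0 g=0 j=0 clk=1 b=1 h=0 f=1 e=0 a=1 k=1 d=1
t1.Δ1 g=0 j=0 clk=0 b=1 h=0 f=1 e=0 a=1 k=1 d=1
t2.Δ0 g=0 j=0 clk=0 b=1 h=0 f=1 e=0 a=1 k=1 d=1
t2.Δ1 g=0 j=0 clk=1 b=1 h=0 f=1 e=0 a=1 k=1 d=1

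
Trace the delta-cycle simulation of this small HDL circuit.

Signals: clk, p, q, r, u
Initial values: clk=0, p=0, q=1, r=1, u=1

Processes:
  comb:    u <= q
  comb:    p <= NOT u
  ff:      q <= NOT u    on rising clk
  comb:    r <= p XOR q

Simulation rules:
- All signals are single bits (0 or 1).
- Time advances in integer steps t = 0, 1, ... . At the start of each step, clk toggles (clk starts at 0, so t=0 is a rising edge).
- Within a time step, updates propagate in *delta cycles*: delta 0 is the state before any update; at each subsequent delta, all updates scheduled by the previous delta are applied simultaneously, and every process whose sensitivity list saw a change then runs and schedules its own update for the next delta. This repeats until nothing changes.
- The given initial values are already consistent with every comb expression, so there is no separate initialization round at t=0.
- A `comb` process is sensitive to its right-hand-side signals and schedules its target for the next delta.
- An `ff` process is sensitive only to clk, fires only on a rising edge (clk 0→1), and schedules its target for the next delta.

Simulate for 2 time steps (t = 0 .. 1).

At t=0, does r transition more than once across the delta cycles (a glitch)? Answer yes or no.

t=0 Δ0: r=1 clk=0 q=1 u=1 p=0
  Δ1: clk:0→1
  Δ2: q:1→0
  Δ3: r:1→0, u:1→0
  Δ4: p:0→1
  Δ5: r:0→1
  (5Δ to stable)
t=1 Δ0: r=1 clk=1 q=0 u=0 p=1
  Δ1: clk:1→0
  (1Δ to stable)

yes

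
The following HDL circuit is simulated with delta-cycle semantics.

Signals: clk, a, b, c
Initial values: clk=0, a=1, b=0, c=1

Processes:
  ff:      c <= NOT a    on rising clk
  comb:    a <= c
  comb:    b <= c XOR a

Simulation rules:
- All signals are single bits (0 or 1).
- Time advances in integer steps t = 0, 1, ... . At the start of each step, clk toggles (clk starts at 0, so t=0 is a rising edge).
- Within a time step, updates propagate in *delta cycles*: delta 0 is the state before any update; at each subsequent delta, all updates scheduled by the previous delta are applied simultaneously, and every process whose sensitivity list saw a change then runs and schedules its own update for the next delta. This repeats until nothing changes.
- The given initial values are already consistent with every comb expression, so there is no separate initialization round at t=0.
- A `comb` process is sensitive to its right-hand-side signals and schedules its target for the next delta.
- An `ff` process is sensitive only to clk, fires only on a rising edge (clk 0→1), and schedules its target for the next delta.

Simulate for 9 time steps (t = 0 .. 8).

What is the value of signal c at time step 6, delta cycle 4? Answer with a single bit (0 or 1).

t=0 Δ0: c=1 b=0 clk=0 a=1
  Δ1: clk:0→1
  Δ2: c:1→0
  Δ3: b:0→1, a:1→0
  Δ4: b:1→0
  (4Δ to stable)
t=1 Δ0: c=0 b=0 clk=1 a=0
  Δ1: clk:1→0
  (1Δ to stable)
t=2 Δ0: c=0 b=0 clk=0 a=0
  Δ1: clk:0→1
  Δ2: c:0→1
  Δ3: b:0→1, a:0→1
  Δ4: b:1→0
  (4Δ to stable)
t=3 Δ0: c=1 b=0 clk=1 a=1
  Δ1: clk:1→0
  (1Δ to stable)
t=4 Δ0: c=1 b=0 clk=0 a=1
  Δ1: clk:0→1
  Δ2: c:1→0
  Δ3: b:0→1, a:1→0
  Δ4: b:1→0
  (4Δ to stable)
t=5 Δ0: c=0 b=0 clk=1 a=0
  Δ1: clk:1→0
  (1Δ to stable)
t=6 Δ0: c=0 b=0 clk=0 a=0
  Δ1: clk:0→1
  Δ2: c:0→1
  Δ3: b:0→1, a:0→1
  Δ4: b:1→0
  (4Δ to stable)
t=7 Δ0: c=1 b=0 clk=1 a=1
  Δ1: clk:1→0
  (1Δ to stable)
t=8 Δ0: c=1 b=0 clk=0 a=1
  Δ1: clk:0→1
  Δ2: c:1→0
  Δ3: b:0→1, a:1→0
  Δ4: b:1→0
  (4Δ to stable)

1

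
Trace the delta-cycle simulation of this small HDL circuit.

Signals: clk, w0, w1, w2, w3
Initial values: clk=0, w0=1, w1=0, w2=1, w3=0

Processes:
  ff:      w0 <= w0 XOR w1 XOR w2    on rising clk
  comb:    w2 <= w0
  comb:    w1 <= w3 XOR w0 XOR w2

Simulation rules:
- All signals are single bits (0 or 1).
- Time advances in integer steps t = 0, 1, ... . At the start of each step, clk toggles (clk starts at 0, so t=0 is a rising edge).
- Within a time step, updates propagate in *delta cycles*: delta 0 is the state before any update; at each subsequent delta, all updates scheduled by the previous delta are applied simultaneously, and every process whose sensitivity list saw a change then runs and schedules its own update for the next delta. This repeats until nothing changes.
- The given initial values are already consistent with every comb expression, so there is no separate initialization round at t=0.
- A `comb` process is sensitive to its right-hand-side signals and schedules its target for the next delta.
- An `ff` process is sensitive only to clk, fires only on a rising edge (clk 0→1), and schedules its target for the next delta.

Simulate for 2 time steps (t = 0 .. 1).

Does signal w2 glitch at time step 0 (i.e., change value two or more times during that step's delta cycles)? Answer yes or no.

t=0 Δ0: w1=0 w0=1 w3=0 clk=0 w2=1
  Δ1: clk:0→1
  Δ2: w0:1→0
  Δ3: w1:0→1, w2:1→0
  Δ4: w1:1→0
  (4Δ to stable)
t=1 Δ0: w1=0 w0=0 w3=0 clk=1 w2=0
  Δ1: clk:1→0
  (1Δ to stable)

no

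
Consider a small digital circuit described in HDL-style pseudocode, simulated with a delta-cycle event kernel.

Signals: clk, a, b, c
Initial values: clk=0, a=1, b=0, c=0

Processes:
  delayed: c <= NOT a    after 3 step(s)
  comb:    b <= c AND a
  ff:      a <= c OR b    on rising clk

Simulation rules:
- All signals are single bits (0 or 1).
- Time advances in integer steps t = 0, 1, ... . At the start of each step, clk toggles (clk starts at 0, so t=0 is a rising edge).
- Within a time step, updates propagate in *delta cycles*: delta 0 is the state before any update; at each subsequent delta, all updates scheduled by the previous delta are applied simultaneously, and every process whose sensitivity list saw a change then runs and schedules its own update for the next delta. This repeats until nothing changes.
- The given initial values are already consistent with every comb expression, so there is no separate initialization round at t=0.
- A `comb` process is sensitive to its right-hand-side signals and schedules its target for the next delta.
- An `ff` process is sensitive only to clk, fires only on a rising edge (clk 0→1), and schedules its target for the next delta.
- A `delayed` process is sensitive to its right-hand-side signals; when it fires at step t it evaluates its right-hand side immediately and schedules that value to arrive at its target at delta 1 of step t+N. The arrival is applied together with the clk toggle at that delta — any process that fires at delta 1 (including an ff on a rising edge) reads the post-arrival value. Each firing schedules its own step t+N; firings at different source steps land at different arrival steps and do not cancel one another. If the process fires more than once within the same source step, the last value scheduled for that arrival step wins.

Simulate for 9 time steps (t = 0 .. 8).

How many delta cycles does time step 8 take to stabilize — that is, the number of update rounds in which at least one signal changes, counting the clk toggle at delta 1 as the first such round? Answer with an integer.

t=0 Δ0: clk=0 b=0 a=1 c=0
  Δ1: clk:0→1
  Δ2: a:1→0
  (2Δ to stable)
t=1 Δ0: clk=1 b=0 a=0 c=0
  Δ1: clk:1→0
  (1Δ to stable)
t=2 Δ0: clk=0 b=0 a=0 c=0
  Δ1: clk:0→1
  (1Δ to stable)
t=3 Δ0: clk=1 b=0 a=0 c=0
  Δ1: clk:1→0, c:0→1
  (1Δ to stable)
t=4 Δ0: clk=0 b=0 a=0 c=1
  Δ1: clk:0→1
  Δ2: a:0→1
  Δ3: b:0→1
  (3Δ to stable)
t=5 Δ0: clk=1 b=1 a=1 c=1
  Δ1: clk:1→0
  (1Δ to stable)
t=6 Δ0: clk=0 b=1 a=1 c=1
  Δ1: clk:0→1
  (1Δ to stable)
t=7 Δ0: clk=1 b=1 a=1 c=1
  Δ1: clk:1→0, c:1→0
  Δ2: b:1→0
  (2Δ to stable)
t=8 Δ0: clk=0 b=0 a=1 c=0
  Δ1: clk:0→1
  Δ2: a:1→0
  (2Δ to stable)

2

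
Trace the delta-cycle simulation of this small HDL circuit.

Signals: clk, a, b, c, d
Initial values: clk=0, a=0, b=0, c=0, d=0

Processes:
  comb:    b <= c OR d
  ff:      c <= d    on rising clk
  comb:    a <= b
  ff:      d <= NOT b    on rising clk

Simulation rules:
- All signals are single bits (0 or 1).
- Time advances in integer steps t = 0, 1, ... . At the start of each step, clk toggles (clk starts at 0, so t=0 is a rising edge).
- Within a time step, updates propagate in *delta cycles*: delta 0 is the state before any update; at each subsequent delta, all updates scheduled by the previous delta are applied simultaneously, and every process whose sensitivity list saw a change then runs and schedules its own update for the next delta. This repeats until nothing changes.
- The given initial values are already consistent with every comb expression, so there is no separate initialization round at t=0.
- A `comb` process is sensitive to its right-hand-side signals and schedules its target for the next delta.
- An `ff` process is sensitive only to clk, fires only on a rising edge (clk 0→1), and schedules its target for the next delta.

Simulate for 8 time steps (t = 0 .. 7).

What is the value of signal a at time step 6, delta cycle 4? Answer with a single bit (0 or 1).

[bits: c,d,a,clk,b]
t=0: Δ0=00000 Δ1=00010 Δ2=01010 Δ3=01011 Δ4=01111 | 4Δ
t=1: Δ0=01111 Δ1=01101 | 1Δ
t=2: Δ0=01101 Δ1=01111 Δ2=10111 | 2Δ
t=3: Δ0=10111 Δ1=10101 | 1Δ
t=4: Δ0=10101 Δ1=10111 Δ2=00111 Δ3=00110 Δ4=00010 | 4Δ
t=5: Δ0=00010 Δ1=00000 | 1Δ
t=6: Δ0=00000 Δ1=00010 Δ2=01010 Δ3=01011 Δ4=01111 | 4Δ
t=7: Δ0=01111 Δ1=01101 | 1Δ

1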